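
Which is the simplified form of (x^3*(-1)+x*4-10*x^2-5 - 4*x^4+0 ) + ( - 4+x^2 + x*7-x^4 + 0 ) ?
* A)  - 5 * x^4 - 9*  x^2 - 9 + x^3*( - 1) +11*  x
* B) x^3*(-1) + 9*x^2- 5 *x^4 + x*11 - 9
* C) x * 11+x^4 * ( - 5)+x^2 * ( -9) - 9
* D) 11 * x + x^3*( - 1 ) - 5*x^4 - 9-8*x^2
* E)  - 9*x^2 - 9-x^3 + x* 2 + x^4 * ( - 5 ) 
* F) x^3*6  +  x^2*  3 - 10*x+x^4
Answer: A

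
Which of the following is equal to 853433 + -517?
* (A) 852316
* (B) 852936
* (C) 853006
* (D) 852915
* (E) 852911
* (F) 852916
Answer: F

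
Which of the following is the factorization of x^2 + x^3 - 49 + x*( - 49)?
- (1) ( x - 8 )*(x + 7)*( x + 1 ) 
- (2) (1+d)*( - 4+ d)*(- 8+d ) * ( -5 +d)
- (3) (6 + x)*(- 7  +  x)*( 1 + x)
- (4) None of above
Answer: 4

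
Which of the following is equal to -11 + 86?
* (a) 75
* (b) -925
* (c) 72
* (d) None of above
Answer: a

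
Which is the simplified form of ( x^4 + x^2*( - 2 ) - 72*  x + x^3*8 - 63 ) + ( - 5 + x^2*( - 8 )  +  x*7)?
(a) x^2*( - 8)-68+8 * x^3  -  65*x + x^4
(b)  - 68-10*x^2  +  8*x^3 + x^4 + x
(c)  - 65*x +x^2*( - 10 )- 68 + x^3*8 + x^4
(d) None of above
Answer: c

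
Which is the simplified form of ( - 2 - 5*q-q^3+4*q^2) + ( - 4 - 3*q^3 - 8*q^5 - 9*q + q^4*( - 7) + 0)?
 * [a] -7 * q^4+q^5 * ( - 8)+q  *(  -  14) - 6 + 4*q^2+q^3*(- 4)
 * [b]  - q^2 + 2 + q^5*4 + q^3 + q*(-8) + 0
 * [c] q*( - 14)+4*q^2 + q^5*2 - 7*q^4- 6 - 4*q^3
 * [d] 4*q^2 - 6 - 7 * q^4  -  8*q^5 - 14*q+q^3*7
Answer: a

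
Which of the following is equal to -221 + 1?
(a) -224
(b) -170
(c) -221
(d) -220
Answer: d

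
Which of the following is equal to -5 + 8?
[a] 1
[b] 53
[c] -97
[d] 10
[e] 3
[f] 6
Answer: e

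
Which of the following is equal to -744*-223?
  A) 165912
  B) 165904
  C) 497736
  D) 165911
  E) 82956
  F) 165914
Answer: A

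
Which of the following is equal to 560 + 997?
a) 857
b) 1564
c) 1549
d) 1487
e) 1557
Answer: e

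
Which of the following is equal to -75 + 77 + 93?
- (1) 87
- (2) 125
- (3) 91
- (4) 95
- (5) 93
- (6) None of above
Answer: 4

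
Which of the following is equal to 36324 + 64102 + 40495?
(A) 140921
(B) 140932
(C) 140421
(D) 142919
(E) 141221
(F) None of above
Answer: A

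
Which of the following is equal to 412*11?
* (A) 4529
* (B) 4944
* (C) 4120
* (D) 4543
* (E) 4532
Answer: E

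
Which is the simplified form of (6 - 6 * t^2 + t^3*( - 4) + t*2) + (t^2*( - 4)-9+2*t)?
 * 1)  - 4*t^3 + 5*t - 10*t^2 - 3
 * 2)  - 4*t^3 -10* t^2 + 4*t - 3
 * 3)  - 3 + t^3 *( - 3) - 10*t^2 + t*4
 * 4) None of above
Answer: 2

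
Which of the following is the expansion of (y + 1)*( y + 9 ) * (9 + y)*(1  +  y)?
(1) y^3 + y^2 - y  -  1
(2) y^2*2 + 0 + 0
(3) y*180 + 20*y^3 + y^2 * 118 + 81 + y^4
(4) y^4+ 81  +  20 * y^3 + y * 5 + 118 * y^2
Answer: 3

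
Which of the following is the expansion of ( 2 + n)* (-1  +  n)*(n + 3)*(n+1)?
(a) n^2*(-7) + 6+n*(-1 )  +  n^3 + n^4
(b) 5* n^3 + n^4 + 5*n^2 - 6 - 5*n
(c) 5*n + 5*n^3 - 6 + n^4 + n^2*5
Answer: b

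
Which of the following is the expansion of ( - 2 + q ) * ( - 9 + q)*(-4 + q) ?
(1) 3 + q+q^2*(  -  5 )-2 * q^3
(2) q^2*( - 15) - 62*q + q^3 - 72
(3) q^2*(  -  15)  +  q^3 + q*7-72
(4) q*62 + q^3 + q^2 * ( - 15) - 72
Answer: 4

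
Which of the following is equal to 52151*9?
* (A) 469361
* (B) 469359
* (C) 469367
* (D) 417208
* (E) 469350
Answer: B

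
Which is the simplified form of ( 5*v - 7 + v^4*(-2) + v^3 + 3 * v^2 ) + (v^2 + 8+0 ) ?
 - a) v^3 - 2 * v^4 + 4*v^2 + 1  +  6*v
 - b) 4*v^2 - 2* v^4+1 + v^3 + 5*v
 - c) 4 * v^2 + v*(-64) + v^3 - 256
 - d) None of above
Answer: b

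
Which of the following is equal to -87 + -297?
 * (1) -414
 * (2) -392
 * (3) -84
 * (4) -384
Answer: 4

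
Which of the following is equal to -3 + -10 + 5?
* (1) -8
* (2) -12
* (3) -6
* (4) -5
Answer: 1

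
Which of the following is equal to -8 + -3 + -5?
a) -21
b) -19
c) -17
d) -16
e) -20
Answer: d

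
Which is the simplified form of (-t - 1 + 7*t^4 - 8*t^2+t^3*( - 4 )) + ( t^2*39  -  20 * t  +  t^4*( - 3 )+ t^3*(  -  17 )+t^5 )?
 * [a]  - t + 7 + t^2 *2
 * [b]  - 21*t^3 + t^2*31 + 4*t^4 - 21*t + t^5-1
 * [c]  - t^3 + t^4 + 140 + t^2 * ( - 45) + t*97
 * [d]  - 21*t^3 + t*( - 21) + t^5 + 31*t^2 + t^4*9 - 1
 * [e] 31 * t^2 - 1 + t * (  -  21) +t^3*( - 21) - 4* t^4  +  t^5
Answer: b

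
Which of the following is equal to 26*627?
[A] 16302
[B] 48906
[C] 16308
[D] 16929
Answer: A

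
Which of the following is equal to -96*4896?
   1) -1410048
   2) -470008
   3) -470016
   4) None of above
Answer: 3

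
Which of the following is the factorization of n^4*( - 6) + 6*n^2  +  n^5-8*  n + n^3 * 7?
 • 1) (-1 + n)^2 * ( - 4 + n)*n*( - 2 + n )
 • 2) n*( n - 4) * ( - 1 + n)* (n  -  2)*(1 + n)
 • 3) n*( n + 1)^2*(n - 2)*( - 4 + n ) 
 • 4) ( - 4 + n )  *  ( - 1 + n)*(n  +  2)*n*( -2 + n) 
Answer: 2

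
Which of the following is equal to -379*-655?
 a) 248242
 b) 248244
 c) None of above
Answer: c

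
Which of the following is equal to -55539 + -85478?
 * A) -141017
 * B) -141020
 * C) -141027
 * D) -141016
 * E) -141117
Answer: A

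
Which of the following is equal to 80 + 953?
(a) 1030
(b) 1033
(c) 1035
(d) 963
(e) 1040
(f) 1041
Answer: b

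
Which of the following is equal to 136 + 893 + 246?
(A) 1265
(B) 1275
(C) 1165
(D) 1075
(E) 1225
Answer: B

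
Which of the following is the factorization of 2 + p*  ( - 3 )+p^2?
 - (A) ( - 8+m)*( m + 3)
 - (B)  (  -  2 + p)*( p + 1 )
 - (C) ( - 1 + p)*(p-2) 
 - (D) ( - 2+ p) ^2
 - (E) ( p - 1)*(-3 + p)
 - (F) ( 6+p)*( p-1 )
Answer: C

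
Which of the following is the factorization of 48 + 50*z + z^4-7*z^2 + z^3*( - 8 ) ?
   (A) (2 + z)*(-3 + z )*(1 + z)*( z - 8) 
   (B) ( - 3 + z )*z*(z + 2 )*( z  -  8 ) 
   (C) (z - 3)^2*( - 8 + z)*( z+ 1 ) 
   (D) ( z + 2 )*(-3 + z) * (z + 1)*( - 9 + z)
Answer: A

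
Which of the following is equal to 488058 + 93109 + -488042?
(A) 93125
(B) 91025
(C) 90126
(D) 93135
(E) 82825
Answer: A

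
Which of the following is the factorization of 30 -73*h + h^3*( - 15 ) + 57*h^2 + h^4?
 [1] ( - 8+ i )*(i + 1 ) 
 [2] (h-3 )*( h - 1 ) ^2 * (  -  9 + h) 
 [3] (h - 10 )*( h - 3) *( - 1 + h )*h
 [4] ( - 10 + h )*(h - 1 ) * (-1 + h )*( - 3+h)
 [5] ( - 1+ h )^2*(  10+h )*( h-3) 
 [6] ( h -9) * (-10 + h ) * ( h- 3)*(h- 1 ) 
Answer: 4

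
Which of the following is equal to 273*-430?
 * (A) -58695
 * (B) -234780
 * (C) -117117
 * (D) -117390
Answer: D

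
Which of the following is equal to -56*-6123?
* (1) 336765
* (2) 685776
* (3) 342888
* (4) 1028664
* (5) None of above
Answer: 3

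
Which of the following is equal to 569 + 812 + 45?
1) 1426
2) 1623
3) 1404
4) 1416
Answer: 1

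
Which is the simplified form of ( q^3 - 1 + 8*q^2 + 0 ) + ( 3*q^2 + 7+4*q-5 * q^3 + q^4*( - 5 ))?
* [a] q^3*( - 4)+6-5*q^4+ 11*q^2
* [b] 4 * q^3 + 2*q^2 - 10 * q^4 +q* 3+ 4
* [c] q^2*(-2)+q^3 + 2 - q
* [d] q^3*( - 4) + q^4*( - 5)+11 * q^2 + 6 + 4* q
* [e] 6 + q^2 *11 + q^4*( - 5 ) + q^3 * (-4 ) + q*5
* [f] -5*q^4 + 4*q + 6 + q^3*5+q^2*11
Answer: d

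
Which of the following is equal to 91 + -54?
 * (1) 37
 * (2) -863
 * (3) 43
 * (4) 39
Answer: 1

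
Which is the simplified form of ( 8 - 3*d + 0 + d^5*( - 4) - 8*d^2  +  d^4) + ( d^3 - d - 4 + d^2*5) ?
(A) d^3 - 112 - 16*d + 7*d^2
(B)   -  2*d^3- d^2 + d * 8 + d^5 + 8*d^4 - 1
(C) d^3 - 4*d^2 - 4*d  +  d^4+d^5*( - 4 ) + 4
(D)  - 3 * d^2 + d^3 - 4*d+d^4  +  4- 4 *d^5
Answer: D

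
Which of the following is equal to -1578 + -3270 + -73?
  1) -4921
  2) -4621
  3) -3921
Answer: 1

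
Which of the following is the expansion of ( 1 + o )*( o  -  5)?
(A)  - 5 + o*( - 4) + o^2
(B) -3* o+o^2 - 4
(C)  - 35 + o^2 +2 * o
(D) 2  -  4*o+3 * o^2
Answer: A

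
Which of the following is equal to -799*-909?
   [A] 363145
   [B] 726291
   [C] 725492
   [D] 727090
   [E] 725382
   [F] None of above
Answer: B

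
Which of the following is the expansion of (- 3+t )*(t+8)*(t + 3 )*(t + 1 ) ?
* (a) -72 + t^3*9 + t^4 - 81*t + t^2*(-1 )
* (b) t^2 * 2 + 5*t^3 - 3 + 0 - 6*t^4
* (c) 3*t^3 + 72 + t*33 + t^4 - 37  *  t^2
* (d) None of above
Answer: a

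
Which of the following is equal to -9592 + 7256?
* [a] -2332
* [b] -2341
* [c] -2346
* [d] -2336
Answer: d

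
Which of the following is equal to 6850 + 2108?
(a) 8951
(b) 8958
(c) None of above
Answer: b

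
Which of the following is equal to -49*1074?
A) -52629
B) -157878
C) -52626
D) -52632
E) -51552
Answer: C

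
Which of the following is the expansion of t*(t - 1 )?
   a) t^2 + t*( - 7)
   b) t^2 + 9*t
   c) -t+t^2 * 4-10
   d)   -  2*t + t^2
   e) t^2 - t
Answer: e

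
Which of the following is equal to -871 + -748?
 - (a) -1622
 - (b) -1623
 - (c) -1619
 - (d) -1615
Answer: c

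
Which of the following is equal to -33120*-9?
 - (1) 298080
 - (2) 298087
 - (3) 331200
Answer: 1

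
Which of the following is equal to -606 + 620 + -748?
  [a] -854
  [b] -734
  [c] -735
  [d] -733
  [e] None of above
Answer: b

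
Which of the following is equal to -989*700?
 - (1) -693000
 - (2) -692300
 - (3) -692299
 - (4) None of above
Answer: 2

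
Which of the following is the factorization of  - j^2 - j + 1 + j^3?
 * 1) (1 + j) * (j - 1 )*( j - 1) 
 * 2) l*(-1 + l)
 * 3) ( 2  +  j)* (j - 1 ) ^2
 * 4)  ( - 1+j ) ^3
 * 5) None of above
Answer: 1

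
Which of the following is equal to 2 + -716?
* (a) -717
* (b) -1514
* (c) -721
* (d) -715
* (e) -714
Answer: e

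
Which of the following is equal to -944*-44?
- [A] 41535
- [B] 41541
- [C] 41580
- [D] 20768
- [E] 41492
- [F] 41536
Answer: F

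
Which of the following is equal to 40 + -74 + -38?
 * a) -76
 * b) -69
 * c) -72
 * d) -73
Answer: c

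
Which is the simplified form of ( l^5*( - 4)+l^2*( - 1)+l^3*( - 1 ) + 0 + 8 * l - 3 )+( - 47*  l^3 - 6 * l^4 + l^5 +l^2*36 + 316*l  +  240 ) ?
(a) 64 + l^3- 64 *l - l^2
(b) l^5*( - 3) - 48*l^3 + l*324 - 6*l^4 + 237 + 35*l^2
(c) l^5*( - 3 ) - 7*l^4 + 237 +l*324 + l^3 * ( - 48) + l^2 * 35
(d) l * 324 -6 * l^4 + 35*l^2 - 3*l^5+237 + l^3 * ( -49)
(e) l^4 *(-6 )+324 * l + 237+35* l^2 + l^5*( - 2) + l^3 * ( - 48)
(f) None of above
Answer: b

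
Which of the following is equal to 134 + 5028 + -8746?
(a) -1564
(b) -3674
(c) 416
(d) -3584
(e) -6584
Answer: d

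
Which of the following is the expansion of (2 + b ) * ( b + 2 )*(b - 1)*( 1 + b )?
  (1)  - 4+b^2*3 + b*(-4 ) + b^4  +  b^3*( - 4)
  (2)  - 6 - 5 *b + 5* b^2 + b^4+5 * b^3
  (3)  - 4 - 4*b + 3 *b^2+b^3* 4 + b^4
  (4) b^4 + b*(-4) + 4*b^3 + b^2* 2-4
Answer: 3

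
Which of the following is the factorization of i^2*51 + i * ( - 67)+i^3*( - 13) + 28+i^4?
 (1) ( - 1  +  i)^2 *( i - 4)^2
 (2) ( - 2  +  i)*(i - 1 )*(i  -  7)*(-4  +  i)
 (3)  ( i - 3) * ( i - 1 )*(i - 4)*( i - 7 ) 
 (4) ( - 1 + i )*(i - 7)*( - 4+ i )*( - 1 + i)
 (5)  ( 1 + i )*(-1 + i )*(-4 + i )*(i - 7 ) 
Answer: 4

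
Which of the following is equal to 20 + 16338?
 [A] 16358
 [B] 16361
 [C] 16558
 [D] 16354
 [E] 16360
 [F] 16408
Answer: A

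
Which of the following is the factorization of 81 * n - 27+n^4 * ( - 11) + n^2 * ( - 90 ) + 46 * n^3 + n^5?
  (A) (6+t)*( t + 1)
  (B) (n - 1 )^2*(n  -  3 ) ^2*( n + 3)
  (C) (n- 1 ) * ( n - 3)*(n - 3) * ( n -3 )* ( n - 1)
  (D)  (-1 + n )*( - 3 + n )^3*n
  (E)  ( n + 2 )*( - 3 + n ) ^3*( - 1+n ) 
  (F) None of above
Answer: C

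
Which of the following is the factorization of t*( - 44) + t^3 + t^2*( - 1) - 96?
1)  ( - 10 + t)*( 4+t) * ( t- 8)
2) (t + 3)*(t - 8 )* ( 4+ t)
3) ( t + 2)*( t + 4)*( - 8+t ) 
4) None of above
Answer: 2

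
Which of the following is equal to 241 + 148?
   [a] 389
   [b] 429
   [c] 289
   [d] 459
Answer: a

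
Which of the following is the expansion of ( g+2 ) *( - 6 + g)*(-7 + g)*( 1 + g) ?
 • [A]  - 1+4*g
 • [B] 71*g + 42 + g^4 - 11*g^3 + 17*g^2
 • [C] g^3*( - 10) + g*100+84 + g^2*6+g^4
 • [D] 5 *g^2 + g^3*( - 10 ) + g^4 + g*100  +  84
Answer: D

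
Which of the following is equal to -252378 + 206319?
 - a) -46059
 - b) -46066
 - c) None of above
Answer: a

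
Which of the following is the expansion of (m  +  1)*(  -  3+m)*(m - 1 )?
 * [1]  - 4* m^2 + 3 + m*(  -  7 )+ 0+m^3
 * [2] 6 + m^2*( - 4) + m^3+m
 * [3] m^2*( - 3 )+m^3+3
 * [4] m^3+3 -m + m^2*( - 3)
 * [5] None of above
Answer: 4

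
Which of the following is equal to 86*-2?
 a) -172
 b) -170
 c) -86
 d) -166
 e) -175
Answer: a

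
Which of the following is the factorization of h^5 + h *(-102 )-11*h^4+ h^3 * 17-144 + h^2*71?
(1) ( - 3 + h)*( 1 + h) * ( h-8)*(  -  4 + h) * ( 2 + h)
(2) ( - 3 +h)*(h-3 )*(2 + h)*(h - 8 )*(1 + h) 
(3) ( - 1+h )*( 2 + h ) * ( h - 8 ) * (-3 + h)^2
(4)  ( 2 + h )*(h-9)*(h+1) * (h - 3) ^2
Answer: 2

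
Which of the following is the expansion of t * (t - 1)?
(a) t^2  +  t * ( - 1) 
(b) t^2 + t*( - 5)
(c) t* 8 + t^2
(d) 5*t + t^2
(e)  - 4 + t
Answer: a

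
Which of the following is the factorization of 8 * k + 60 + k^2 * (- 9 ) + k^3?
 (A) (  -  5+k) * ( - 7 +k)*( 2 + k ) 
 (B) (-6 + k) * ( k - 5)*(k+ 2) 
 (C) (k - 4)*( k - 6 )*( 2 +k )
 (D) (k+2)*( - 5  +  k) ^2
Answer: B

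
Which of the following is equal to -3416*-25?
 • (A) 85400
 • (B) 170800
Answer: A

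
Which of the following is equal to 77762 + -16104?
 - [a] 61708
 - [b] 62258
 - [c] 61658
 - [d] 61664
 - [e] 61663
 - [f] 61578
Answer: c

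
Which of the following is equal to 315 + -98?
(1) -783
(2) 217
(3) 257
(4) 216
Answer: 2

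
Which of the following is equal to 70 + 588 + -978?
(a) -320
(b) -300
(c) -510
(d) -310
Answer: a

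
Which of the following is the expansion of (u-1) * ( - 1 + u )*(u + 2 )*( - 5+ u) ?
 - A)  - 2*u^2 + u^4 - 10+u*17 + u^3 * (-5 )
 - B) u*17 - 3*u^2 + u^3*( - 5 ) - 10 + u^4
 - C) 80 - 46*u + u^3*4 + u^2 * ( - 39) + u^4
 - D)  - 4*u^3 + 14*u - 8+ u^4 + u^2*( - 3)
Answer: B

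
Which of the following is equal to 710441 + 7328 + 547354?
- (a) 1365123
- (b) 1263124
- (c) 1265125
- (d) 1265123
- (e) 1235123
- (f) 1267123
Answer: d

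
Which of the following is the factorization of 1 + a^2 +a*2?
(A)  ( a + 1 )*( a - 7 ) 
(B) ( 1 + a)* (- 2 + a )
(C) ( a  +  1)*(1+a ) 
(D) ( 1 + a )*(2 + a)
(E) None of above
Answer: C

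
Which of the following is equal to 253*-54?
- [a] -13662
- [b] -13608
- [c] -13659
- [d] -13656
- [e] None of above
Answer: a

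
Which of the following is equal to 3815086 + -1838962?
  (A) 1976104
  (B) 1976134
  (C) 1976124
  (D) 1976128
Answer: C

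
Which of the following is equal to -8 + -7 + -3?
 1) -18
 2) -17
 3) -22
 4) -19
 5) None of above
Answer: 1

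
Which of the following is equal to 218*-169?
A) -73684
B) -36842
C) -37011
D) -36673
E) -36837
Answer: B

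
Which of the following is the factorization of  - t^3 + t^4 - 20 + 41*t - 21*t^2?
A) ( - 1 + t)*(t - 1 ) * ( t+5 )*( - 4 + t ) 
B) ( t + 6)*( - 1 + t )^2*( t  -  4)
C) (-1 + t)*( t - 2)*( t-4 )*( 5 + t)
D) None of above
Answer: A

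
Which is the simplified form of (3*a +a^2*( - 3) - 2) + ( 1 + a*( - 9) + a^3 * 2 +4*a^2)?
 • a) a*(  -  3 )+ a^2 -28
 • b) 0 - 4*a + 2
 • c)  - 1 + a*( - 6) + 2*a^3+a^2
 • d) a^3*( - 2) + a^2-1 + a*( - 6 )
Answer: c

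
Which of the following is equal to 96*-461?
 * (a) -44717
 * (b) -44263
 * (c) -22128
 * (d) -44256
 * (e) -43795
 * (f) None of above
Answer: d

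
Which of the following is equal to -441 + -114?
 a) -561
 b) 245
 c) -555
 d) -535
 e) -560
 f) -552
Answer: c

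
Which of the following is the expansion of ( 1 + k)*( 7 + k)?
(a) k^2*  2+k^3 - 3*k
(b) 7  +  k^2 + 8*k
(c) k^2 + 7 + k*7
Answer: b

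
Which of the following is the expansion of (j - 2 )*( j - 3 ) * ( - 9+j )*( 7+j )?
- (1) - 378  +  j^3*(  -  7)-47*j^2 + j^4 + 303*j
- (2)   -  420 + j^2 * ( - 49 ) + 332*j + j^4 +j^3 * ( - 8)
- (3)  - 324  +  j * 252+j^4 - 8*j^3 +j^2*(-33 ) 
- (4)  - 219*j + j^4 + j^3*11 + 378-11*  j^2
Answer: 1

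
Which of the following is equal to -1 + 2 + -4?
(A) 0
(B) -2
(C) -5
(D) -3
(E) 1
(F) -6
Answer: D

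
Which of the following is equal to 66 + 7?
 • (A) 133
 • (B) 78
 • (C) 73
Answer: C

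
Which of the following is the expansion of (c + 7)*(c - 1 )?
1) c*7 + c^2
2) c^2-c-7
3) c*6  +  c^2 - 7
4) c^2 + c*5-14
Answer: 3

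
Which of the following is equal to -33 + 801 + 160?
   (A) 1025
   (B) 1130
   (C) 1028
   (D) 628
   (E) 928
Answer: E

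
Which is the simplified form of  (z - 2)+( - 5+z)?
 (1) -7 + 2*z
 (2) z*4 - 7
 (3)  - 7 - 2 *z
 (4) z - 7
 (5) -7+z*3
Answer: 1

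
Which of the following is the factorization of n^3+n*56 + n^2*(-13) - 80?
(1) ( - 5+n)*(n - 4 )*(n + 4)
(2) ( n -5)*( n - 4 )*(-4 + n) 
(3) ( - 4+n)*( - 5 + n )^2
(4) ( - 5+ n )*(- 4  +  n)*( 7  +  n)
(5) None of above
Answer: 2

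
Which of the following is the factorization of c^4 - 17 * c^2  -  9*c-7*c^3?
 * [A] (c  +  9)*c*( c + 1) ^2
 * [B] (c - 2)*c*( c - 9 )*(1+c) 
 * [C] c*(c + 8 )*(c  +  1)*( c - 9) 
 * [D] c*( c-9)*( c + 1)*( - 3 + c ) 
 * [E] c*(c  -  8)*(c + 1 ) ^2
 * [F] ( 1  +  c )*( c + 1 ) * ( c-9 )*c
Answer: F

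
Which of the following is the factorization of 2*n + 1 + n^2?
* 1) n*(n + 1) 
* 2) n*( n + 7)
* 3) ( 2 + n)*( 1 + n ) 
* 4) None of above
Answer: 4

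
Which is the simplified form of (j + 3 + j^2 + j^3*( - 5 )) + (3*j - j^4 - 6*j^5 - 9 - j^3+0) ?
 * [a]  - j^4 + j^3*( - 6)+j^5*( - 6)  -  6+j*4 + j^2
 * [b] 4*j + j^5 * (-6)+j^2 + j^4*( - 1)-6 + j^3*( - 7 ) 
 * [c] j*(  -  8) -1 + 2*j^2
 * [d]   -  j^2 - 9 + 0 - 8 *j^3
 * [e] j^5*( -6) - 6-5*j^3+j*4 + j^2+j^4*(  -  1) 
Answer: a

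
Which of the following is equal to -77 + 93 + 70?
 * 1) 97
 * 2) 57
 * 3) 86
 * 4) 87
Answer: 3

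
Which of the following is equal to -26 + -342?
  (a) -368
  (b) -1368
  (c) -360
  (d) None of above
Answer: a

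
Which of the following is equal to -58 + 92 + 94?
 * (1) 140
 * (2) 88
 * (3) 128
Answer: 3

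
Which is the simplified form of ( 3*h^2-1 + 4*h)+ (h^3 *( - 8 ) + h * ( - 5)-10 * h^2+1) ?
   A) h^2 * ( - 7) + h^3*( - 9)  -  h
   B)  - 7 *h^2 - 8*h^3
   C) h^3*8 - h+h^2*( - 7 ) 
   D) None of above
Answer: D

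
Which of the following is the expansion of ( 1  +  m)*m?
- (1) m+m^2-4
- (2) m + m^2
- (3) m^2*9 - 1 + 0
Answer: 2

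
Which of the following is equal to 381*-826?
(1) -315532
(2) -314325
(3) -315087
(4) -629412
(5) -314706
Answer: 5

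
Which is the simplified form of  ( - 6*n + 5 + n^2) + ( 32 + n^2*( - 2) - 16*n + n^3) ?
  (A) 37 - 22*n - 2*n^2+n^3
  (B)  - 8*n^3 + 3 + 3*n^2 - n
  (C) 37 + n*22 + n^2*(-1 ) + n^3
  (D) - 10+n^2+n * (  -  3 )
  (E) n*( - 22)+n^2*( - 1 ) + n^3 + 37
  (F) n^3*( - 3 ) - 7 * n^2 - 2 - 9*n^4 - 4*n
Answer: E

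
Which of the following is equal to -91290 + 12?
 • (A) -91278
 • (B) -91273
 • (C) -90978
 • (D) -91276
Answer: A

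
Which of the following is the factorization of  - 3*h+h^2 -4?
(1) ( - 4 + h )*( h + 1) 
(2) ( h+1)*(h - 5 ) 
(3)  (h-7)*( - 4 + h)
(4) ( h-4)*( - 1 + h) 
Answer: 1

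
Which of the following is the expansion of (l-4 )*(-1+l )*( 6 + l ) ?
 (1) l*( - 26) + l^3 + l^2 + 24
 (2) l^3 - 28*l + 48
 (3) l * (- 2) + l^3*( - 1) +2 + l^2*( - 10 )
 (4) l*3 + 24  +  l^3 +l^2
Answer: 1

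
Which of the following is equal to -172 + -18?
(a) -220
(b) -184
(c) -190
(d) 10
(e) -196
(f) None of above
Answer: c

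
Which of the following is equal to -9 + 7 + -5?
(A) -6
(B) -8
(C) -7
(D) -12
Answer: C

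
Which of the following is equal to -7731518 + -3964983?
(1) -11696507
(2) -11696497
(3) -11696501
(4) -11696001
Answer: 3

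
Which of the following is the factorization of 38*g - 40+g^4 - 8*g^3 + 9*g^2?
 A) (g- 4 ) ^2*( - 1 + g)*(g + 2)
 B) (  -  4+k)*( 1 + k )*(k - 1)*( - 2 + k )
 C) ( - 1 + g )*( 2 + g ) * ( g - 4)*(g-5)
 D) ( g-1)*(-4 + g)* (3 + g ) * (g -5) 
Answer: C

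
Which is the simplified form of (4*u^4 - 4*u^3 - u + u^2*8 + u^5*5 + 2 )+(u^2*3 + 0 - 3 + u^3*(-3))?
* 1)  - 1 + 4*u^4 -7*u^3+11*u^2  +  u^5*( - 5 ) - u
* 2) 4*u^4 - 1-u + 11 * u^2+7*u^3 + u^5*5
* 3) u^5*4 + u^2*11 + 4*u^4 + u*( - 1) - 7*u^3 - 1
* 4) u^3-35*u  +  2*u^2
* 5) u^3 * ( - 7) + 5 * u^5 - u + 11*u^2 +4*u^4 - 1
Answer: 5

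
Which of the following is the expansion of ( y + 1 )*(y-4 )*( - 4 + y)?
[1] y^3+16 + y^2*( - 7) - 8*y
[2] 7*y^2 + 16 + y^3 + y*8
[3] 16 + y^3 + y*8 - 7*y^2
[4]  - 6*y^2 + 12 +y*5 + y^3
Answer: 3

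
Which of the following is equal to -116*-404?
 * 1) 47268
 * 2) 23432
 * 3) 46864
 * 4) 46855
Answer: 3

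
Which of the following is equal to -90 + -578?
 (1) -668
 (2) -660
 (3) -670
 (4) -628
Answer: 1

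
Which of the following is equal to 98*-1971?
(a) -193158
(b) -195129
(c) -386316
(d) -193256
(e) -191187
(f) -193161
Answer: a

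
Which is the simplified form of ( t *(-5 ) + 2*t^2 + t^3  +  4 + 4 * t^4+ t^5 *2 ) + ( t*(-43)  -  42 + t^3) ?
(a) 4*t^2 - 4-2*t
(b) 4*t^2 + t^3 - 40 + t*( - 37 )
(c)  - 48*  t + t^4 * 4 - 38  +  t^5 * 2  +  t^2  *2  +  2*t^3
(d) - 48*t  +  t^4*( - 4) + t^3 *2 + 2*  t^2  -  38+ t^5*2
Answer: c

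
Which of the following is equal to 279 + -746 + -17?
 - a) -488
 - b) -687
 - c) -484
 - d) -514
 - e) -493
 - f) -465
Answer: c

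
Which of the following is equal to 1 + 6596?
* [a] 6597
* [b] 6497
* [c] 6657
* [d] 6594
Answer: a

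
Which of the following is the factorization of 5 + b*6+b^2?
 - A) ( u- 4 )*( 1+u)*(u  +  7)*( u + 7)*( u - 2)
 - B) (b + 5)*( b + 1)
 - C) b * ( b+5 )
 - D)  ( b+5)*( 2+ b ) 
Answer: B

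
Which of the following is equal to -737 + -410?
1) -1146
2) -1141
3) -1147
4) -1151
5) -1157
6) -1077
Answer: 3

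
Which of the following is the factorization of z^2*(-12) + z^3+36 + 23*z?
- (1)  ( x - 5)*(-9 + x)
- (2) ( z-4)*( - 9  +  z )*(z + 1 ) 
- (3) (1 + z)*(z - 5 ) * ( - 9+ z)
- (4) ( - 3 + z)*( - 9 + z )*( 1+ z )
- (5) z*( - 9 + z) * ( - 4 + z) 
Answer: 2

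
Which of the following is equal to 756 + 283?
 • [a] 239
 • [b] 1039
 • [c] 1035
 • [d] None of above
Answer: b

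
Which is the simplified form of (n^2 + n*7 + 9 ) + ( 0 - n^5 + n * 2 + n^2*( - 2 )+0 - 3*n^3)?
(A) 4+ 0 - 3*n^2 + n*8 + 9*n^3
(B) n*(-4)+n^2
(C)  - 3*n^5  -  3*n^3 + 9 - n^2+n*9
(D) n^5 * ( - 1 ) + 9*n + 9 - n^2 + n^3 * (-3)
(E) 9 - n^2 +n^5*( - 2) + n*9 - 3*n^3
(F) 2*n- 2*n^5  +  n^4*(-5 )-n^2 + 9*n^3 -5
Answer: D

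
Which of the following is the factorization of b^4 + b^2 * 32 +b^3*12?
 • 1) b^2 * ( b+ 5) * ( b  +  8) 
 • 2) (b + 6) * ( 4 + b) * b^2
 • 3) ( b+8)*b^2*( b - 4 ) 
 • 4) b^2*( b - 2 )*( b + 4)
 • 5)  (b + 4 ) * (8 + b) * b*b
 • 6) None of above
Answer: 5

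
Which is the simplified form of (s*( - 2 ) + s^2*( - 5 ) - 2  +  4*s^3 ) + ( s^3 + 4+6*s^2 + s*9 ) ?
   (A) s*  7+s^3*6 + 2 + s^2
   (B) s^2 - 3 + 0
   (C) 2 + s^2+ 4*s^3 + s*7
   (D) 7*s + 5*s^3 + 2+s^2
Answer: D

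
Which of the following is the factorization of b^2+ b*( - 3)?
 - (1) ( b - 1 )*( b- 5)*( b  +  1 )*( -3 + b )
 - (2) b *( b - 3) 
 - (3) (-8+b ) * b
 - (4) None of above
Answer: 2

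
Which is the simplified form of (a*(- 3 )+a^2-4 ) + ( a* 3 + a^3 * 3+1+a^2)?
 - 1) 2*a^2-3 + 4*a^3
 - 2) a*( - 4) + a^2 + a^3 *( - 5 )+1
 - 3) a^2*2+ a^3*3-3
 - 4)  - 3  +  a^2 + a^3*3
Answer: 3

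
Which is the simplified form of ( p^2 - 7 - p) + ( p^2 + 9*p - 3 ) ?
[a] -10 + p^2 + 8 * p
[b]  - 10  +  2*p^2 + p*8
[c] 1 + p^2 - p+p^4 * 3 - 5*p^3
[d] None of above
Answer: b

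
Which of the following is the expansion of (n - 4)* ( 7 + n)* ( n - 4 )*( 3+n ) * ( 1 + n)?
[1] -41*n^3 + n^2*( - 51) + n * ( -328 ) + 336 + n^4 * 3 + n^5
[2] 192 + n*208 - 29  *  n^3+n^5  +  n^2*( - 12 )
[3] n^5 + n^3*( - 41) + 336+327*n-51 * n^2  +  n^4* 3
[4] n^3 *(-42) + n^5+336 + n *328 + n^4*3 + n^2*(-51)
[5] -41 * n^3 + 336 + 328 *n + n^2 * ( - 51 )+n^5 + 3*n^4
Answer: 5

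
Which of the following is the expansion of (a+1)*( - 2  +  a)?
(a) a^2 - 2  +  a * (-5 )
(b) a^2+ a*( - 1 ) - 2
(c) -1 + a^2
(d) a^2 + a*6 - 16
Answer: b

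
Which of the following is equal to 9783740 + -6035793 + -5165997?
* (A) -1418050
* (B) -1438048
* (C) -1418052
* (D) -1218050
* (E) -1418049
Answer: A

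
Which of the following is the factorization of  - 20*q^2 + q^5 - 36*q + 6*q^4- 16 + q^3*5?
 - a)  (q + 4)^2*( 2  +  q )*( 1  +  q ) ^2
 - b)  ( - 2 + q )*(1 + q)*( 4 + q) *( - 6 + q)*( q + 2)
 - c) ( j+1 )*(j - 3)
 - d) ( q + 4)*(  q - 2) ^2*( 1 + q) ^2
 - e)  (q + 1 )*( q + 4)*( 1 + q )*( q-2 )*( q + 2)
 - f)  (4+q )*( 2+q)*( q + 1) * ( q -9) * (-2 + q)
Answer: e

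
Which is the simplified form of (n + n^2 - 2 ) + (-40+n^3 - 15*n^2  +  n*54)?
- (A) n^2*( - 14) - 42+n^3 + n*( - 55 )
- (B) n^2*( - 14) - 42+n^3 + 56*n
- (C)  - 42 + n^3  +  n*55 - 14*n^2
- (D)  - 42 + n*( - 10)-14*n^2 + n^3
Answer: C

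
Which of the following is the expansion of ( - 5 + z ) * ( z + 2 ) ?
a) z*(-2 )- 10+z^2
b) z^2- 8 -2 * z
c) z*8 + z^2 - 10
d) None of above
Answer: d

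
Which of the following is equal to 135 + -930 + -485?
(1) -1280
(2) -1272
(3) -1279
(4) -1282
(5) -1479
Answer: 1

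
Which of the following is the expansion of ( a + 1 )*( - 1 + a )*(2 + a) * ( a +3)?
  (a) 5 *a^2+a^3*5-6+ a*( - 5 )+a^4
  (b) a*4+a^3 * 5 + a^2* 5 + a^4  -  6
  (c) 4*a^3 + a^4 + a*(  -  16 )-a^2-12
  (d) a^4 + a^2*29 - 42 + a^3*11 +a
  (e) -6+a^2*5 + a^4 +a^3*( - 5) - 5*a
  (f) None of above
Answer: a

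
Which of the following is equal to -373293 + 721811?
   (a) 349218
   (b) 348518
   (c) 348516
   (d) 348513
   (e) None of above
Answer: b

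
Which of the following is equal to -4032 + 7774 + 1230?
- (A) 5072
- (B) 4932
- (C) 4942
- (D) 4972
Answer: D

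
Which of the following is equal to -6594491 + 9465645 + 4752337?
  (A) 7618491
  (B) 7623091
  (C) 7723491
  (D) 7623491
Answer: D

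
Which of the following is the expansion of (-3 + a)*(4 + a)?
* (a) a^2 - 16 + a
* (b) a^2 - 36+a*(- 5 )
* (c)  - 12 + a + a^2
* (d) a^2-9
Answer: c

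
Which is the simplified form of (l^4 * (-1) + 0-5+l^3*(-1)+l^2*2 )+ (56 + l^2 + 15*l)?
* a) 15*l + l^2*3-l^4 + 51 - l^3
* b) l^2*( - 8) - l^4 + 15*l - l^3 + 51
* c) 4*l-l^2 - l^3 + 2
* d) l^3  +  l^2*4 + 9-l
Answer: a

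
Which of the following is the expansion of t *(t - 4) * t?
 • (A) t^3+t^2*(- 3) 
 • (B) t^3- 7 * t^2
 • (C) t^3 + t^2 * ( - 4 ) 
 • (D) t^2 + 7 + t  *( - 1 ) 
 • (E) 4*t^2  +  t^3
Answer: C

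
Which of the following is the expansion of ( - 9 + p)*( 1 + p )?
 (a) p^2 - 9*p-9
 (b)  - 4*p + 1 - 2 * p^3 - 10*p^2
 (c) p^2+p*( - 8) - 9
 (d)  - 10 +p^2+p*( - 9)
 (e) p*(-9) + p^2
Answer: c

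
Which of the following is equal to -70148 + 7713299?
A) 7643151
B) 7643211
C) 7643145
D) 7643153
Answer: A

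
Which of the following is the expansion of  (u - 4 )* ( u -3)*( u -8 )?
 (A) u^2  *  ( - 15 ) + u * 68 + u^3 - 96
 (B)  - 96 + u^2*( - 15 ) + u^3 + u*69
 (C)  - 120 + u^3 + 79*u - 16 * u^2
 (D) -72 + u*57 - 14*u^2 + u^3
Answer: A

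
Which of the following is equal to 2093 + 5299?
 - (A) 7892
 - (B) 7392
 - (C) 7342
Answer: B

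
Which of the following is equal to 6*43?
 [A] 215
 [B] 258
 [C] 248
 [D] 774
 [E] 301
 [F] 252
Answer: B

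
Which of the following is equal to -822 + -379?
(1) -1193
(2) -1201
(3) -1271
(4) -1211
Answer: 2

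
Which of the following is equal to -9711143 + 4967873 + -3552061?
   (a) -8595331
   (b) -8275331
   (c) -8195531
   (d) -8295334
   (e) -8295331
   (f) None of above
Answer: e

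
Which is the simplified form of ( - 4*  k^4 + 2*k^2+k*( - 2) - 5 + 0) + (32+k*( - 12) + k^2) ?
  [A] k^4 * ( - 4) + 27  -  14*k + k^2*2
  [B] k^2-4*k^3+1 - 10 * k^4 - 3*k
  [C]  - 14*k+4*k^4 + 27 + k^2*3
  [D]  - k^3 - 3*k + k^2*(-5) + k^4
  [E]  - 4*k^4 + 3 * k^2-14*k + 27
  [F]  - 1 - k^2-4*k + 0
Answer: E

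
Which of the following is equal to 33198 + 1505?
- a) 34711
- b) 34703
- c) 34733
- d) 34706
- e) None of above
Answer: b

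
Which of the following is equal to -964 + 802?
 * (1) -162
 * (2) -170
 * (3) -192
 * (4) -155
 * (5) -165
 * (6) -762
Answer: 1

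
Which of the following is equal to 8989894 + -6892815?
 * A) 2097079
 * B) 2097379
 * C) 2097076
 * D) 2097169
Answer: A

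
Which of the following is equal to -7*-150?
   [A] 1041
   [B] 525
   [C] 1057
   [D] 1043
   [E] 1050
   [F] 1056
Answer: E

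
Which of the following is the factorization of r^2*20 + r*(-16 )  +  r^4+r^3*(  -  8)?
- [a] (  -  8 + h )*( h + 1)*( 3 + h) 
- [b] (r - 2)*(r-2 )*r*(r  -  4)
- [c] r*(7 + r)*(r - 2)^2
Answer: b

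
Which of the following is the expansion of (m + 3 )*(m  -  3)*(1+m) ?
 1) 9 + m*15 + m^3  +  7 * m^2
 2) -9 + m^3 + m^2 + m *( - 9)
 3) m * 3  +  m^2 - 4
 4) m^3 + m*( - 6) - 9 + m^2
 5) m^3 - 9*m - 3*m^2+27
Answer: 2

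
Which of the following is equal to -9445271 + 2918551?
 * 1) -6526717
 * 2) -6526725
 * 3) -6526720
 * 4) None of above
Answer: 3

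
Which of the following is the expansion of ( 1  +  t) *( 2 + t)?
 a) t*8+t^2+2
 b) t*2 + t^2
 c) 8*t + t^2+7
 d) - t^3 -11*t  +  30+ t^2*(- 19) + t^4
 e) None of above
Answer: e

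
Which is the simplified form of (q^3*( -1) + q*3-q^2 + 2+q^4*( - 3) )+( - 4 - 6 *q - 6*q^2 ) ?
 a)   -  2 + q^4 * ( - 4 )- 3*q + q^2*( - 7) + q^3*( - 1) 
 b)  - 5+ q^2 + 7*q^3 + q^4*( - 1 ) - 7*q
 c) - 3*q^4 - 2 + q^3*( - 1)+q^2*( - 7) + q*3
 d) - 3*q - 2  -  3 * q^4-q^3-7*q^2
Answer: d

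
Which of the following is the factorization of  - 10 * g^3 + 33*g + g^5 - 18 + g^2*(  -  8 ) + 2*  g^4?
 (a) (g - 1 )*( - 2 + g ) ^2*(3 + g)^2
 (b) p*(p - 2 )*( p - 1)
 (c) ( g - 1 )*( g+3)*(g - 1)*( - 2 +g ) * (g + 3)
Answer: c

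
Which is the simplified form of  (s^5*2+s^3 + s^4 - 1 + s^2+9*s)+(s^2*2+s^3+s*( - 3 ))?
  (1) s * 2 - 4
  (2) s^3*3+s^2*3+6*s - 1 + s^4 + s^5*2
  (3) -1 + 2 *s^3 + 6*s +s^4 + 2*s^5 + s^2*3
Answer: 3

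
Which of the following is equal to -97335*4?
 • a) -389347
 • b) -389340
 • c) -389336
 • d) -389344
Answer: b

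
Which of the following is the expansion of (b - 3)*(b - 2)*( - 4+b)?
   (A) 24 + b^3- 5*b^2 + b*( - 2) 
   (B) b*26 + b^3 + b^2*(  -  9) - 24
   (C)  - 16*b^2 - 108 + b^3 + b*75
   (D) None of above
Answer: B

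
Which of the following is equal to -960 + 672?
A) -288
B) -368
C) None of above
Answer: A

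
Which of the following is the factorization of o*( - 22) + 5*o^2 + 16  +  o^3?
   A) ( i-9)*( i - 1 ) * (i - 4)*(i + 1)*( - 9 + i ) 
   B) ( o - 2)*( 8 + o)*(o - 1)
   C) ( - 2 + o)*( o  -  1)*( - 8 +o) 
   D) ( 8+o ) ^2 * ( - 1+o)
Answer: B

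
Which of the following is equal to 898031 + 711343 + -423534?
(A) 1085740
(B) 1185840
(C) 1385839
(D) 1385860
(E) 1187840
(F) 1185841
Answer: B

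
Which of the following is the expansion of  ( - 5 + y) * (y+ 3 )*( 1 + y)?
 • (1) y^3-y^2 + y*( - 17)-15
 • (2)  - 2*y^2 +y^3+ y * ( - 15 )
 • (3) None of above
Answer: 1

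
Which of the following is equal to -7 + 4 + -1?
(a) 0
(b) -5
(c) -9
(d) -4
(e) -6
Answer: d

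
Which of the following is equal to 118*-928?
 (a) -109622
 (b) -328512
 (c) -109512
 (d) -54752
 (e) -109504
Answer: e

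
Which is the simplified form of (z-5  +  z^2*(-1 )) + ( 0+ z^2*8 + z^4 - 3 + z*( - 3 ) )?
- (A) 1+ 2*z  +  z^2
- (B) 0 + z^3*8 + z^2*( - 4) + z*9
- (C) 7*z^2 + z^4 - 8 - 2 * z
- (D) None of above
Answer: C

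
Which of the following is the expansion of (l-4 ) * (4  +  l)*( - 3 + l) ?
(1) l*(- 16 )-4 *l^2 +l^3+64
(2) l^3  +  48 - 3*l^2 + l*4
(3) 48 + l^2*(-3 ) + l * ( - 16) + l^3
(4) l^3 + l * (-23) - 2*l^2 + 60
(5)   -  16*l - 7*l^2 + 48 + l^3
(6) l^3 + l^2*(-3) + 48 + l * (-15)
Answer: 3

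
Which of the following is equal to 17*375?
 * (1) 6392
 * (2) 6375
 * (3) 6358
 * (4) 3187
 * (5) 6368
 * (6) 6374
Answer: 2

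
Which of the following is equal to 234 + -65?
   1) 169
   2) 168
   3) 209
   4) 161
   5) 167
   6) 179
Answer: 1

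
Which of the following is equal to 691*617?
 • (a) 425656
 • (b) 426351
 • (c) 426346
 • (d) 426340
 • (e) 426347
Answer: e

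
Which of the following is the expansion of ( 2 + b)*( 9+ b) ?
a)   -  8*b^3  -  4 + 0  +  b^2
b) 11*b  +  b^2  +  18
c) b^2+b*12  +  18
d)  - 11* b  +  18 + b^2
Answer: b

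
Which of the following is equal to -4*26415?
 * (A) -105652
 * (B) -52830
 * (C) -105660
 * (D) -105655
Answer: C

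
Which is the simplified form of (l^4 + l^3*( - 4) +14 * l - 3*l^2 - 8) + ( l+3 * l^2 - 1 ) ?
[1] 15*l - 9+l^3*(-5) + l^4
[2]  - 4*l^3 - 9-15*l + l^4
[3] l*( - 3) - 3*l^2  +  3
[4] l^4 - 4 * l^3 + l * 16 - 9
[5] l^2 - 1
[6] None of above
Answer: 6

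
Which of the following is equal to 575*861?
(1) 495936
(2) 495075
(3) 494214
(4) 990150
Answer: 2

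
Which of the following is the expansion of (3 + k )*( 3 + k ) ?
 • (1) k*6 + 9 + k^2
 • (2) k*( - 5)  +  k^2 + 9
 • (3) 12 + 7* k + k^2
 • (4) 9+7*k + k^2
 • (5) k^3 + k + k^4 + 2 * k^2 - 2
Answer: 1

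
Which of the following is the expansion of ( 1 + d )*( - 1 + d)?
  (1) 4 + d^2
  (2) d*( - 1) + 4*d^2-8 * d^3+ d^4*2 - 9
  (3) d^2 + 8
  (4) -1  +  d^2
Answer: 4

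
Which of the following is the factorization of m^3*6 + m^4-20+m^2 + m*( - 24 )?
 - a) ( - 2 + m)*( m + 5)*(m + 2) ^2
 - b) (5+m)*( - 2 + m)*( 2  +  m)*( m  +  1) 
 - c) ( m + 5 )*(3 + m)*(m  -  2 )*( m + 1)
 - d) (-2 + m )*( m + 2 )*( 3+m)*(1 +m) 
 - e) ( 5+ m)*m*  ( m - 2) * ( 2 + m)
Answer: b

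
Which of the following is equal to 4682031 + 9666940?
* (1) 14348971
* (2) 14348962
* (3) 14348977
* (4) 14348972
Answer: 1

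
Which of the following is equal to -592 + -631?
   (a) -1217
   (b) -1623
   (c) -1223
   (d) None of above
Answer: c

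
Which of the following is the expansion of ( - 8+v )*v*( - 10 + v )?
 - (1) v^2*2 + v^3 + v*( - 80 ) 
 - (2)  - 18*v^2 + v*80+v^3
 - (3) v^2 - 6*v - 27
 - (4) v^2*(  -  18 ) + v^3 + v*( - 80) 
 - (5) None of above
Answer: 2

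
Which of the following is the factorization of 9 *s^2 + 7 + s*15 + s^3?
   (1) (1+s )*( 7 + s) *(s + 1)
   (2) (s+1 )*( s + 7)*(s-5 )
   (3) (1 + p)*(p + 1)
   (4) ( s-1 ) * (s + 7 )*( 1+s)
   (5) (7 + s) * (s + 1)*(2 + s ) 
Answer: 1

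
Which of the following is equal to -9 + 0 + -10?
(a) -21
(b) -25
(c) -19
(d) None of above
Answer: c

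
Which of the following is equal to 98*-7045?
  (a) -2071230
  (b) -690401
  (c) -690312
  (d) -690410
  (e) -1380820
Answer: d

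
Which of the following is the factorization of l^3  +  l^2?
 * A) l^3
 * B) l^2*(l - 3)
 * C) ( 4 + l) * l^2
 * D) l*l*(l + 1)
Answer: D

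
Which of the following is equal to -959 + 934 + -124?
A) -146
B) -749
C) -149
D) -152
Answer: C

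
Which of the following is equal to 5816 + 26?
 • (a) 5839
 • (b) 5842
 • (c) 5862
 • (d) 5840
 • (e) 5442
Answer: b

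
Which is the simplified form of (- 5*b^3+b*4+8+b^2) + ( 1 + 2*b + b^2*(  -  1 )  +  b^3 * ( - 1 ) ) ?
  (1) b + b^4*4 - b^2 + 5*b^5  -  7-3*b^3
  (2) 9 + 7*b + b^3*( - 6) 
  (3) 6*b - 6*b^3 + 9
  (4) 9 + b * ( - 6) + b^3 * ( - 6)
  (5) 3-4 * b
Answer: 3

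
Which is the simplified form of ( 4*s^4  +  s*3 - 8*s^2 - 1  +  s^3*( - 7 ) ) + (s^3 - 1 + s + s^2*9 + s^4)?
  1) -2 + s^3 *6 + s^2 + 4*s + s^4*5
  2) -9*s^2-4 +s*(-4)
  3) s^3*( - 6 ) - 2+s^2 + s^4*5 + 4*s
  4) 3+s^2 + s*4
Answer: 3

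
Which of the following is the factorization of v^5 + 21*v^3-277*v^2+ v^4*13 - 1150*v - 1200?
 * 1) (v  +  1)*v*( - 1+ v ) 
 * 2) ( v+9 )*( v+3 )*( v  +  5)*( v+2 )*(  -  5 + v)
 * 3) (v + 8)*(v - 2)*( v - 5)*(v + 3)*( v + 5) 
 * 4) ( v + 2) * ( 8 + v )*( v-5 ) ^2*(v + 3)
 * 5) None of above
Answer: 5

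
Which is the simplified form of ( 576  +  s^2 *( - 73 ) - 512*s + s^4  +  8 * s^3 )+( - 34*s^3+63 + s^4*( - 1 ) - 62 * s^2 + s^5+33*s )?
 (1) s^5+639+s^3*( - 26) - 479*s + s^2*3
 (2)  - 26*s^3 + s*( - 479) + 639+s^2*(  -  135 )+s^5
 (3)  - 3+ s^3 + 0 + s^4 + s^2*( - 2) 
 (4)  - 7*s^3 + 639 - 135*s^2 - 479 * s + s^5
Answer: 2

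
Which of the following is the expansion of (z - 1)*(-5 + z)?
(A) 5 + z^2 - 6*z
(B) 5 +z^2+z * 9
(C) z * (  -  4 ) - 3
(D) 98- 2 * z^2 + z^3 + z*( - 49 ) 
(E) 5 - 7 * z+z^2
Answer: A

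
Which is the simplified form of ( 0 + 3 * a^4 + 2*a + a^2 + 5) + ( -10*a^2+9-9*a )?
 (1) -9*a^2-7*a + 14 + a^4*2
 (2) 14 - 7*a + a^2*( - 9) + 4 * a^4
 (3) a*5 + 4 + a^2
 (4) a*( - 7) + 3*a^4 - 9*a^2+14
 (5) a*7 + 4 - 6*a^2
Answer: 4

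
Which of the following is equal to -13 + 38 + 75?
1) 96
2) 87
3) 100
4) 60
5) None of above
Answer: 3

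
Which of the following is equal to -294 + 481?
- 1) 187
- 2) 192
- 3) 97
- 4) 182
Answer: 1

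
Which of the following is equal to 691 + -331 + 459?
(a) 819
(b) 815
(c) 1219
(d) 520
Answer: a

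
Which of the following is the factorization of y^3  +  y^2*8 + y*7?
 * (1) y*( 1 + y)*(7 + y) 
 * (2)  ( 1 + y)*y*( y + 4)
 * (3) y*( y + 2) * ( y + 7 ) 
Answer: 1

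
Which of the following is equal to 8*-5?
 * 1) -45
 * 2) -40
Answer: 2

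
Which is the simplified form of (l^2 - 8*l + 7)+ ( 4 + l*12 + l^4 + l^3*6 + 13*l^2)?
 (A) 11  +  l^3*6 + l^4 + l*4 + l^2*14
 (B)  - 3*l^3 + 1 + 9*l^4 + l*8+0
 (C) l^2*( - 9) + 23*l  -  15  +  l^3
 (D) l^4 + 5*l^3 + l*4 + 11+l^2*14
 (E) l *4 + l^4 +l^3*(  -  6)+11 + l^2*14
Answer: A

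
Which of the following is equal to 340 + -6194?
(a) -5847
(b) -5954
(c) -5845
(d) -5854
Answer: d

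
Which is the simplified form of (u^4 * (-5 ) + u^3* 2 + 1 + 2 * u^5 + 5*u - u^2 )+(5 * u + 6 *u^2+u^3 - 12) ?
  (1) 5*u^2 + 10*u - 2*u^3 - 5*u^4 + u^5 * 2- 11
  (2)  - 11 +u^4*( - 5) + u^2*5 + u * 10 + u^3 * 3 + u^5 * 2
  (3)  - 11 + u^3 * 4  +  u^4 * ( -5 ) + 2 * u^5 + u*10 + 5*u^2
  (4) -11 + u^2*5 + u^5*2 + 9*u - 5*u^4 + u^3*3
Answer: 2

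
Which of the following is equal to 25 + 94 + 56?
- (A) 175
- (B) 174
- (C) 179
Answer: A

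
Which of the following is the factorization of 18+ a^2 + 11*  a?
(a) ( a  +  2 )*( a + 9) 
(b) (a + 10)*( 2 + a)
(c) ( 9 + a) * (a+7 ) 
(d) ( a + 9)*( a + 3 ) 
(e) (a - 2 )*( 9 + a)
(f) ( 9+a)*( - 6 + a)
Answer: a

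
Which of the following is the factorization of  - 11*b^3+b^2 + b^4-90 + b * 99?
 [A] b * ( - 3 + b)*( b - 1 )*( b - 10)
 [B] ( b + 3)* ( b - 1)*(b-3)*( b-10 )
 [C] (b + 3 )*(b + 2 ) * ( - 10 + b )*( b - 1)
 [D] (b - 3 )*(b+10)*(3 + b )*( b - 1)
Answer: B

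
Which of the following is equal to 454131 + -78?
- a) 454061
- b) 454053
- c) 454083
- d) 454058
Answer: b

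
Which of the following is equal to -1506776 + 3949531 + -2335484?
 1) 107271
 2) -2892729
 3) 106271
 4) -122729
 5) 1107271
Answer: 1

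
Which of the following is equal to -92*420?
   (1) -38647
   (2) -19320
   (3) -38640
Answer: 3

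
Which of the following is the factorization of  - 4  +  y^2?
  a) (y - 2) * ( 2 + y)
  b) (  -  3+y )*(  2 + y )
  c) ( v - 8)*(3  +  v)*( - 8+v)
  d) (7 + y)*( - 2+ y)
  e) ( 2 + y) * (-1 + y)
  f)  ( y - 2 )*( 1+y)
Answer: a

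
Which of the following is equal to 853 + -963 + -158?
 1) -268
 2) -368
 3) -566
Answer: 1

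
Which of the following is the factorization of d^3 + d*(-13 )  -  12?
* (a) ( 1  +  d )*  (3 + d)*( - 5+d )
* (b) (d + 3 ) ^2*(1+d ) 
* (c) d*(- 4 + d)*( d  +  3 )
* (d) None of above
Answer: d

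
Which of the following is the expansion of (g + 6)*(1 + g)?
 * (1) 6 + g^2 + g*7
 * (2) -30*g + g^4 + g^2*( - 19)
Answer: 1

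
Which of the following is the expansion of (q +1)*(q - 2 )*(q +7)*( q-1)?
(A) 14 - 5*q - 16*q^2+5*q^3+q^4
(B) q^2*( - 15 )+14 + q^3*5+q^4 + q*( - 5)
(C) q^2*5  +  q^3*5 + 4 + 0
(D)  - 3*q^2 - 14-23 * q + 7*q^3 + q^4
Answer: B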